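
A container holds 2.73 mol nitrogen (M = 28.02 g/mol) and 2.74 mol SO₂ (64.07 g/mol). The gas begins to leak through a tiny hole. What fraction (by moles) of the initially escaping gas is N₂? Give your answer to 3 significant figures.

Effusion rate of each component ∝ n_i/√M_i (partial pressure × 1/√M).
So x_N₂ in the escaping gas = (n_N₂/√M_N₂) / Σ(n_i/√M_i)
= (2.73/√28.02) / (2.73/√28.02 + 2.74/√64.07) = 0.5157/(0.5157 + 0.3423) = 0.601.

0.601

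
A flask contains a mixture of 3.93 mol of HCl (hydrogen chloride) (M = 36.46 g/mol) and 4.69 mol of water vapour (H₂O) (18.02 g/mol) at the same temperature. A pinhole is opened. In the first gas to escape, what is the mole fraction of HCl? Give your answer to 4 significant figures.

0.3707

Effusion rate of each component ∝ n_i/√M_i (partial pressure × 1/√M).
Mole fraction of HCl in the effusate = (n_HCl/√M_HCl) / (n_HCl/√M_HCl + n_H₂O/√M_H₂O)
= (3.93/√36.46) / (3.93/√36.46 + 4.69/√18.02) = 0.6509/(0.6509 + 1.105) = 0.3707.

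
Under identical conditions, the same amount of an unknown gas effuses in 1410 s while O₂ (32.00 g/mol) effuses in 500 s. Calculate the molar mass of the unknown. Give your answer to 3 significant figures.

By Graham's law, t_X/t_O₂ = √(M_X/M_O₂).
1410/500 = 2.820 = √(M_X/32.00)
M_X = 32.00 × 2.820² = 32.00 × 7.952 = 254 g/mol

254 g/mol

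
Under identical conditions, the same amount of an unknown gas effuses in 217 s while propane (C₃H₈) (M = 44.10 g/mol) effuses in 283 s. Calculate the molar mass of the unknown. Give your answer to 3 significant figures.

25.9 g/mol

From Graham's law, t_X/t_C₃H₈ = √(M_X/M_C₃H₈).
217/283 = 0.7668 = √(M_X/44.10)
M_X = 44.10 × 0.7668² = 44.10 × 0.5880 = 25.9 g/mol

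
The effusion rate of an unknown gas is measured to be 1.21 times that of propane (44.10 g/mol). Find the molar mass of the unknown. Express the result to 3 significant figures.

30.1 g/mol

Using Graham's law: rate_X/rate_C₃H₈ = √(M_C₃H₈/M_X).
1.21 = √(44.10/M_X)
M_X = 44.10 / 1.21² = 44.10 / 1.464 = 30.1 g/mol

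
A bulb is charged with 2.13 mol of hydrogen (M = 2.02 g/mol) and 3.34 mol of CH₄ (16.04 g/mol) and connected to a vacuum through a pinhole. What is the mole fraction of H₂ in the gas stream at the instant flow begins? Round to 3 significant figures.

0.642

The effusion rate of species i is ∝ p_i/√M_i ∝ n_i/√M_i.
x_H₂(eff) = (n_H₂/√M_H₂) / (n_H₂/√M_H₂ + n_CH₄/√M_CH₄)
= (2.13/√2.02) / (2.13/√2.02 + 3.34/√16.04) = 1.499/(1.499 + 0.8340) = 0.642.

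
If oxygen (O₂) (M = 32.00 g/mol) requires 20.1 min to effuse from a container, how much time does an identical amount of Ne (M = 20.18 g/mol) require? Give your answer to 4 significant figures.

By Graham's law, t_Ne/t_O₂ = √(M_Ne/M_O₂) = √(20.18/32.00) = √0.6306 = 0.7941.
So the time for Ne is 20.1 × 0.7941 = 15.96 min.

15.96 min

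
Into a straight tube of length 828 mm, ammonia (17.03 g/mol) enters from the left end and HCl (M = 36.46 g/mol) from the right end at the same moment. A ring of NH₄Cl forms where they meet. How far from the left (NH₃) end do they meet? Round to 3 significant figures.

492 mm

Graham's law gives d_NH₃/d_HCl = rate_NH₃/rate_HCl = √(M_HCl/M_NH₃) = √(36.46/17.03) = 1.463.
With d_NH₃ + d_HCl = 828 mm, d_HCl = 828/(1 + 1.463) = 336.1 mm.
d_NH₃ = 828 − 336.1 = 492 mm.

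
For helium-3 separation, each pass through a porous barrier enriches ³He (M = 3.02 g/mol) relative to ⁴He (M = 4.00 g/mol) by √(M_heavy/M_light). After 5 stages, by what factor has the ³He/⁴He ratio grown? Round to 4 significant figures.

Each stage multiplies the ratio by α = √(4.00/3.02), so after 5 stages the overall factor is α^5 = (4.00/3.02)^(5/2).
= 1.32450^(5/2) = 2.019.

2.019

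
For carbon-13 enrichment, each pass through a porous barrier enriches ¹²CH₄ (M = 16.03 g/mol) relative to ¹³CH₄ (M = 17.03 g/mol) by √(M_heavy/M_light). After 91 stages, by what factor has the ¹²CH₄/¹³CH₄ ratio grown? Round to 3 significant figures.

15.7

Overall factor = α^91 with α = √(17.03/16.03), i.e. (17.03/16.03)^(91/2).
= 1.06238^(91/2) = 15.7.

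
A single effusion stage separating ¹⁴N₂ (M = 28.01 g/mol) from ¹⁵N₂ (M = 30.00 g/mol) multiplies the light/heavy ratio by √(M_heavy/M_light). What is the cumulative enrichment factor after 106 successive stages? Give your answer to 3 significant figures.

38.0

The single-stage factor is √(M_heavy/M_light), so 106 stages give [√(30.00/28.01)]^106 = (30.00/28.01)^(106/2).
= 1.07105^53 = 38.0.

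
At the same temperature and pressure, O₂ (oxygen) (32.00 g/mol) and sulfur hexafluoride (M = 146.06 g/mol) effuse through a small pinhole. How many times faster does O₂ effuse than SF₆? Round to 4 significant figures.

2.136

By Graham's law, rate_O₂/rate_SF₆ = √(M_SF₆/M_O₂) = √(146.06/32.00) = √4.564 = 2.136.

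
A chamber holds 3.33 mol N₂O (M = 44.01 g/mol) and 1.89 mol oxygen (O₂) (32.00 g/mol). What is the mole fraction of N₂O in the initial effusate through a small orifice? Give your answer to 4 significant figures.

Effusion rate of each component ∝ n_i/√M_i (partial pressure × 1/√M).
So x_N₂O in the escaping gas = (n_N₂O/√M_N₂O) / Σ(n_i/√M_i)
= (3.33/√44.01) / (3.33/√44.01 + 1.89/√32.00) = 0.5020/(0.5020 + 0.3341) = 0.6004.

0.6004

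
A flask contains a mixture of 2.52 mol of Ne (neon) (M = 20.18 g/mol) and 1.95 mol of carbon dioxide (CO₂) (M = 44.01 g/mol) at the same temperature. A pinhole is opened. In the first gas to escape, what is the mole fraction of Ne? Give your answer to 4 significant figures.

Each component's effusion rate ∝ (its partial pressure)·(1/√M) ∝ n_i/√M_i.
x_Ne(eff) = (n_Ne/√M_Ne) / (n_Ne/√M_Ne + n_CO₂/√M_CO₂)
= (2.52/√20.18) / (2.52/√20.18 + 1.95/√44.01) = 0.5610/(0.5610 + 0.2939) = 0.6562.

0.6562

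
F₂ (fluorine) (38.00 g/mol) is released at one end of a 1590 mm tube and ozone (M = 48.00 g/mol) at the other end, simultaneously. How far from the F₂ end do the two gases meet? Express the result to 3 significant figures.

In equal time, each gas travels a distance ∝ its rate ∝ 1/√M, so d_F₂/d_O₃ = √(M_O₃/M_F₂) = √(48.00/38.00) = 1.124.
With d_F₂ + d_O₃ = 1590 mm, d_O₃ = 1590/(1 + 1.124) = 748.6 mm.
d_F₂ = 1590 − 748.6 = 841 mm.

841 mm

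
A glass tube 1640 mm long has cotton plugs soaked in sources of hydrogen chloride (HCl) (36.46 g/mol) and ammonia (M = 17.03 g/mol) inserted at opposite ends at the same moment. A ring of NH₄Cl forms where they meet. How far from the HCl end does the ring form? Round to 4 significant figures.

665.8 mm

In equal time, each gas travels a distance ∝ its rate ∝ 1/√M, so d_HCl/d_NH₃ = √(M_NH₃/M_HCl) = √(17.03/36.46) = 0.6834.
With d_HCl + d_NH₃ = 1640 mm, d_NH₃ = 1640/(1 + 0.6834) = 974.2 mm.
d_HCl = 1640 − 974.2 = 665.8 mm.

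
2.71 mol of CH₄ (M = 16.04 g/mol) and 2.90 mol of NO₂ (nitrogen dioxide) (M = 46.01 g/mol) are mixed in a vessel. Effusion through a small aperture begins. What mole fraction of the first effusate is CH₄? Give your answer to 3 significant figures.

0.613

Each component's effusion rate ∝ (its partial pressure)·(1/√M) ∝ n_i/√M_i.
Mole fraction of CH₄ in the effusate = (n_CH₄/√M_CH₄) / (n_CH₄/√M_CH₄ + n_NO₂/√M_NO₂)
= (2.71/√16.04) / (2.71/√16.04 + 2.90/√46.01) = 0.6767/(0.6767 + 0.4275) = 0.613.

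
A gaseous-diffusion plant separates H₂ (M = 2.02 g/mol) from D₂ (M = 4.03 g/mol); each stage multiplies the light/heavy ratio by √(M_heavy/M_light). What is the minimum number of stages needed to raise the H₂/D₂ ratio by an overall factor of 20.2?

Single-stage factor α = √(4.03/2.02), so ln α = ½ ln(1.99505) = 0.3453.
Need α^N ≥ 20.2 ⇒ N ≥ ln(20.2) / ln α = 3.006 / 0.3453 = 8.70.
Rounding up, N = 9 stages.

9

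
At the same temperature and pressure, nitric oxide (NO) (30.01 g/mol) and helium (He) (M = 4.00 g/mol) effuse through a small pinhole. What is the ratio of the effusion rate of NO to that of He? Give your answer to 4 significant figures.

From Graham's law, rate_NO/rate_He = √(M_He/M_NO) = √(4.00/30.01) = √0.1333 = 0.3651.

0.3651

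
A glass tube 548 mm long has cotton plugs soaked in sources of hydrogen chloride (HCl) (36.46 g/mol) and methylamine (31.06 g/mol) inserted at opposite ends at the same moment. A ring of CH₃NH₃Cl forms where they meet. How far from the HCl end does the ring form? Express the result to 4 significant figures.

263.0 mm

Graham's law gives d_HCl/d_CH₃NH₂ = rate_HCl/rate_CH₃NH₂ = √(M_CH₃NH₂/M_HCl) = √(31.06/36.46) = 0.9230.
With d_HCl + d_CH₃NH₂ = 548 mm, d_CH₃NH₂ = 548/(1 + 0.9230) = 285.0 mm.
d_HCl = 548 − 285.0 = 263.0 mm.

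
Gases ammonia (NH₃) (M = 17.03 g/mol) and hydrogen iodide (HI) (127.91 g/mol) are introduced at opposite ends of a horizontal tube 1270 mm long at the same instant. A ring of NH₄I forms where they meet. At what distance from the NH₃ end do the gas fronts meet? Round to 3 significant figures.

930 mm

The fronts meet when d_NH₃ + d_HI = L with d_NH₃/d_HI = √(M_HI/M_NH₃) (Graham's law). Here √(M_HI/M_NH₃) = √(127.91/17.03) = 2.741.
With d_NH₃ + d_HI = 1270 mm, d_HI = 1270/(1 + 2.741) = 339.5 mm.
d_NH₃ = 1270 − 339.5 = 930 mm.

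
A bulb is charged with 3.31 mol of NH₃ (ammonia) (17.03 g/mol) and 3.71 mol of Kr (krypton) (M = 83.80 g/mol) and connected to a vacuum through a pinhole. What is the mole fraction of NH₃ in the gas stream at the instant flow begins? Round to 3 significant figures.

Effusion rate of each component ∝ n_i/√M_i (partial pressure × 1/√M).
x_NH₃(eff) = (n_NH₃/√M_NH₃) / (n_NH₃/√M_NH₃ + n_Kr/√M_Kr)
= (3.31/√17.03) / (3.31/√17.03 + 3.71/√83.80) = 0.8021/(0.8021 + 0.4053) = 0.664.

0.664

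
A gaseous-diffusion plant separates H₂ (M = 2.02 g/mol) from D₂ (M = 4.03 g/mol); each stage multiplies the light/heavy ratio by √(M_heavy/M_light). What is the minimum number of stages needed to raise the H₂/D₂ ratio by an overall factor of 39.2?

11

With α = √(4.03/2.02) per stage, ln α = ½ ln(1.99505) = 0.3453.
Need α^N ≥ 39.2 ⇒ N ≥ ln(39.2) / ln α = 3.669 / 0.3453 = 10.62.
Minimum whole number of stages: N = 11.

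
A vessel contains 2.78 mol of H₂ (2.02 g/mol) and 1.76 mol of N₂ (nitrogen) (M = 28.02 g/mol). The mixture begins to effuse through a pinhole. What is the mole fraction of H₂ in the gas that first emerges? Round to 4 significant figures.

0.8547

Effusion rate of each component ∝ n_i/√M_i (partial pressure × 1/√M).
Mole fraction of H₂ in the effusate = (n_H₂/√M_H₂) / (n_H₂/√M_H₂ + n_N₂/√M_N₂)
= (2.78/√2.02) / (2.78/√2.02 + 1.76/√28.02) = 1.956/(1.956 + 0.3325) = 0.8547.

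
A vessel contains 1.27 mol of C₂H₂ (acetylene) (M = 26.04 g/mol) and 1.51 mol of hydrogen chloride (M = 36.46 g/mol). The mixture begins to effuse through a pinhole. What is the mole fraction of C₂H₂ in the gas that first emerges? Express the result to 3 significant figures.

0.499

Rate_i ∝ x_i/√M_i (Graham's law weighted by mole fraction), so the effusate composition follows n_i/√M_i.
So x_C₂H₂ in the escaping gas = (n_C₂H₂/√M_C₂H₂) / Σ(n_i/√M_i)
= (1.27/√26.04) / (1.27/√26.04 + 1.51/√36.46) = 0.2489/(0.2489 + 0.2501) = 0.499.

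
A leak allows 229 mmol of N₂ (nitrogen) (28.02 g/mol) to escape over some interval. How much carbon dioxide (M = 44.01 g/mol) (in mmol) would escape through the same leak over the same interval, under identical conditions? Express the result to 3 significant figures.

Using Graham's law: rate_CO₂/rate_N₂ = √(M_N₂/M_CO₂) = √(28.02/44.01) = √0.6367 = 0.7979.
So the amount for CO₂ is 229 × 0.7979 = 183 mmol.

183 mmol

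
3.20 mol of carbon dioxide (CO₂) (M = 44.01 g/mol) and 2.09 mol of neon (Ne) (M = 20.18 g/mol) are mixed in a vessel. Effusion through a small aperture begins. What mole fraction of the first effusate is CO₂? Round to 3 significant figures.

0.509

The effusion rate of species i is ∝ p_i/√M_i ∝ n_i/√M_i.
So x_CO₂ in the escaping gas = (n_CO₂/√M_CO₂) / Σ(n_i/√M_i)
= (3.20/√44.01) / (3.20/√44.01 + 2.09/√20.18) = 0.4824/(0.4824 + 0.4652) = 0.509.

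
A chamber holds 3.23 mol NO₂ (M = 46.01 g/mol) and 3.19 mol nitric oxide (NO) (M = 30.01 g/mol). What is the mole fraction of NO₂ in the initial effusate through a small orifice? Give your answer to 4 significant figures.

0.4499

The effusion rate of species i is ∝ p_i/√M_i ∝ n_i/√M_i.
So x_NO₂ in the escaping gas = (n_NO₂/√M_NO₂) / Σ(n_i/√M_i)
= (3.23/√46.01) / (3.23/√46.01 + 3.19/√30.01) = 0.4762/(0.4762 + 0.5823) = 0.4499.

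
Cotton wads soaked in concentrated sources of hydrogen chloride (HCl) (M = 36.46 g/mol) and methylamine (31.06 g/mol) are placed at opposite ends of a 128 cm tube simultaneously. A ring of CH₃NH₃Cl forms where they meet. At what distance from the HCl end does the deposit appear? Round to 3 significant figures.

Graham's law gives d_HCl/d_CH₃NH₂ = rate_HCl/rate_CH₃NH₂ = √(M_CH₃NH₂/M_HCl) = √(31.06/36.46) = 0.9230.
With d_HCl + d_CH₃NH₂ = 128 cm, d_CH₃NH₂ = 128/(1 + 0.9230) = 66.56 cm.
d_HCl = 128 − 66.56 = 61.4 cm.

61.4 cm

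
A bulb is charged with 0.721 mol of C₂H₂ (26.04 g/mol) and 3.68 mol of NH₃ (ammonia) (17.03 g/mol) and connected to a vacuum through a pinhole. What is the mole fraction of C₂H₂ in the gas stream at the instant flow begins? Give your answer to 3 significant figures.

0.137

Each component's effusion rate ∝ (its partial pressure)·(1/√M) ∝ n_i/√M_i.
x_C₂H₂(eff) = (n_C₂H₂/√M_C₂H₂) / (n_C₂H₂/√M_C₂H₂ + n_NH₃/√M_NH₃)
= (0.721/√26.04) / (0.721/√26.04 + 3.68/√17.03) = 0.1413/(0.1413 + 0.8917) = 0.137.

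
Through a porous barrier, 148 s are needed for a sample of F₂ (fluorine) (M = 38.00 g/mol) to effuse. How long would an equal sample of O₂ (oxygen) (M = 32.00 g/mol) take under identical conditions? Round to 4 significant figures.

135.8 s

Graham's law gives t_O₂/t_F₂ = √(M_O₂/M_F₂) = √(32.00/38.00) = √0.8421 = 0.9177.
So the time for O₂ is 148 × 0.9177 = 135.8 s.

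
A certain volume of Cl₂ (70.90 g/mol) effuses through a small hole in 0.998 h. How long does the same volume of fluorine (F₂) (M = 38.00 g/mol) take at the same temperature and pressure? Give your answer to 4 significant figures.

0.7306 h

Using Graham's law: t_F₂/t_Cl₂ = √(M_F₂/M_Cl₂) = √(38.00/70.90) = √0.5360 = 0.7321.
So the time for F₂ is 0.998 × 0.7321 = 0.7306 h.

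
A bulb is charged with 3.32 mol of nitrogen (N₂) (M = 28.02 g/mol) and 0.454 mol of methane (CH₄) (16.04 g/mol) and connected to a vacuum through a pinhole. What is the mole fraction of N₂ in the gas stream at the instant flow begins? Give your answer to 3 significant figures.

0.847

The effusion rate of species i is ∝ p_i/√M_i ∝ n_i/√M_i.
x_N₂(eff) = (n_N₂/√M_N₂) / (n_N₂/√M_N₂ + n_CH₄/√M_CH₄)
= (3.32/√28.02) / (3.32/√28.02 + 0.454/√16.04) = 0.6272/(0.6272 + 0.1134) = 0.847.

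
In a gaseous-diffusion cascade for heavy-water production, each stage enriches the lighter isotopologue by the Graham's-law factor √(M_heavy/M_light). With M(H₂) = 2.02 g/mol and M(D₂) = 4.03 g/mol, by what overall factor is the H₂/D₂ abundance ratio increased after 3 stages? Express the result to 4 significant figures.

Overall factor = α^3 with α = √(4.03/2.02), i.e. (4.03/2.02)^(3/2).
= 1.99505^(3/2) = 2.818.

2.818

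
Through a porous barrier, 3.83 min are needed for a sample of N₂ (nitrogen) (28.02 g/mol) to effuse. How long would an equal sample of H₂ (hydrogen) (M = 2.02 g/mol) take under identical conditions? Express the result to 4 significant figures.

Graham's law gives t_H₂/t_N₂ = √(M_H₂/M_N₂) = √(2.02/28.02) = √0.07209 = 0.2685.
So the time for H₂ is 3.83 × 0.2685 = 1.028 min.

1.028 min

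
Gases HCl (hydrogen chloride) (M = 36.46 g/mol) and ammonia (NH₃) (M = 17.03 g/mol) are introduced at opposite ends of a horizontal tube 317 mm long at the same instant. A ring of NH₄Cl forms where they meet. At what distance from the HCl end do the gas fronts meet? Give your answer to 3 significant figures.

The fronts meet when d_HCl + d_NH₃ = L with d_HCl/d_NH₃ = √(M_NH₃/M_HCl) (Graham's law). Here √(M_NH₃/M_HCl) = √(17.03/36.46) = 0.6834.
With d_HCl + d_NH₃ = 317 mm, d_NH₃ = 317/(1 + 0.6834) = 188.3 mm.
d_HCl = 317 − 188.3 = 129 mm.

129 mm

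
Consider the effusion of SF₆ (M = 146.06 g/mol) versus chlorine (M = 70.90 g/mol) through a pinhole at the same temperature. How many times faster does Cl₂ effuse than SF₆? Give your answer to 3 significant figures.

1.44

From Graham's law, rate_Cl₂/rate_SF₆ = √(M_SF₆/M_Cl₂) = √(146.06/70.90) = √2.060 = 1.44.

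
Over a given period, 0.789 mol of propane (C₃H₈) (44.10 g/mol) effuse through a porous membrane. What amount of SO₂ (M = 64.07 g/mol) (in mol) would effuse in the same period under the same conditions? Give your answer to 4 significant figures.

0.6546 mol

From Graham's law, rate_SO₂/rate_C₃H₈ = √(M_C₃H₈/M_SO₂) = √(44.10/64.07) = √0.6883 = 0.8296.
So the amount for SO₂ is 0.789 × 0.8296 = 0.6546 mol.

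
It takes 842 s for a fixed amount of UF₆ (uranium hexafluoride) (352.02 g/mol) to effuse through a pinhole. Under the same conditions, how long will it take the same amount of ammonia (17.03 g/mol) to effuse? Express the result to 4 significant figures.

185.2 s

From Graham's law, t_NH₃/t_UF₆ = √(M_NH₃/M_UF₆) = √(17.03/352.02) = √0.04838 = 0.2199.
So the time for NH₃ is 842 × 0.2199 = 185.2 s.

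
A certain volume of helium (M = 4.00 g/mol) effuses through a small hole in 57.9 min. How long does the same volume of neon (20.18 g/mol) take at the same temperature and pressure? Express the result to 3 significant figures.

130 min

Graham's law gives t_Ne/t_He = √(M_Ne/M_He) = √(20.18/4.00) = √5.045 = 2.246.
So the time for Ne is 57.9 × 2.246 = 130 min.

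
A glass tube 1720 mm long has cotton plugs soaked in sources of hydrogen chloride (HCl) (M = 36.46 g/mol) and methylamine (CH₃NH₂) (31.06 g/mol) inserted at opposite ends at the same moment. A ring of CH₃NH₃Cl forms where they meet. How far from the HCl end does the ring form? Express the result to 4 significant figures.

The fronts meet when d_HCl + d_CH₃NH₂ = L with d_HCl/d_CH₃NH₂ = √(M_CH₃NH₂/M_HCl) (Graham's law). Here √(M_CH₃NH₂/M_HCl) = √(31.06/36.46) = 0.9230.
With d_HCl + d_CH₃NH₂ = 1720 mm, d_CH₃NH₂ = 1720/(1 + 0.9230) = 894.4 mm.
d_HCl = 1720 − 894.4 = 825.6 mm.

825.6 mm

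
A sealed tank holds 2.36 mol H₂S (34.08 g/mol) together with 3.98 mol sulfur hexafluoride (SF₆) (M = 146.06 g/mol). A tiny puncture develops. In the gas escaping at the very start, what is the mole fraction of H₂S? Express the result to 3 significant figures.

0.551

Effusion rate of each component ∝ n_i/√M_i (partial pressure × 1/√M).
So x_H₂S in the escaping gas = (n_H₂S/√M_H₂S) / Σ(n_i/√M_i)
= (2.36/√34.08) / (2.36/√34.08 + 3.98/√146.06) = 0.4043/(0.4043 + 0.3293) = 0.551.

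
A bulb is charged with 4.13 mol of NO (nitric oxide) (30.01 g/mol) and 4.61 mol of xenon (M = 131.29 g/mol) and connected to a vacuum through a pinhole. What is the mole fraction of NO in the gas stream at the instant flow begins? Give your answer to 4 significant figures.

Effusion rate of each component ∝ n_i/√M_i (partial pressure × 1/√M).
Mole fraction of NO in the effusate = (n_NO/√M_NO) / (n_NO/√M_NO + n_Xe/√M_Xe)
= (4.13/√30.01) / (4.13/√30.01 + 4.61/√131.29) = 0.7539/(0.7539 + 0.4023) = 0.6520.

0.6520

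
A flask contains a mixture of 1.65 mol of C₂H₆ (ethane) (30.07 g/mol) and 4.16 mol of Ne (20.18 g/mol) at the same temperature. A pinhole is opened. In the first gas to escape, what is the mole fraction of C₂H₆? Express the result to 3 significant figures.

0.245

Effusion rate of each component ∝ n_i/√M_i (partial pressure × 1/√M).
So x_C₂H₆ in the escaping gas = (n_C₂H₆/√M_C₂H₆) / Σ(n_i/√M_i)
= (1.65/√30.07) / (1.65/√30.07 + 4.16/√20.18) = 0.3009/(0.3009 + 0.9260) = 0.245.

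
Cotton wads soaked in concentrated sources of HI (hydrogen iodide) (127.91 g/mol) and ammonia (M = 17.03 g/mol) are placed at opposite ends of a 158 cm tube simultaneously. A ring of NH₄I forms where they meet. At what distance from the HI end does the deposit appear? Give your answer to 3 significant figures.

42.2 cm

Distances travelled in equal time are proportional to diffusion rates, so d_HI/d_NH₃ = √(M_NH₃/M_HI) = √(17.03/127.91) = 0.3649.
With d_HI + d_NH₃ = 158 cm, d_NH₃ = 158/(1 + 0.3649) = 115.8 cm.
d_HI = 158 − 115.8 = 42.2 cm.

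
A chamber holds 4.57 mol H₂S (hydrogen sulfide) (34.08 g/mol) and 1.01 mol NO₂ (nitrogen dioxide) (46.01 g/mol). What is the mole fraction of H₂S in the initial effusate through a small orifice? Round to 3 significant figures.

0.840

Rate_i ∝ x_i/√M_i (Graham's law weighted by mole fraction), so the effusate composition follows n_i/√M_i.
Mole fraction of H₂S in the effusate = (n_H₂S/√M_H₂S) / (n_H₂S/√M_H₂S + n_NO₂/√M_NO₂)
= (4.57/√34.08) / (4.57/√34.08 + 1.01/√46.01) = 0.7828/(0.7828 + 0.1489) = 0.840.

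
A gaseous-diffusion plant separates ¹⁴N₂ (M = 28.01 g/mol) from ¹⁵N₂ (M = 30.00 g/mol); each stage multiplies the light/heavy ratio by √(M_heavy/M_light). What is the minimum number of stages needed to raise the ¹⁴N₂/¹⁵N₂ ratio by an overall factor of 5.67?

Single-stage factor α = √(30.00/28.01), so ln α = ½ ln(1.07105) = 0.03432.
Need α^N ≥ 5.67 ⇒ N ≥ ln(5.67) / ln α = 1.735 / 0.03432 = 50.56.
Rounding up, N = 51 stages.

51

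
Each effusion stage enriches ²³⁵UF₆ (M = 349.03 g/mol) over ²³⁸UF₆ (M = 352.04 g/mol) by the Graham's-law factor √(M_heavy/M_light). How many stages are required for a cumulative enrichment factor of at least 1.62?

With α = √(352.04/349.03) per stage, ln α = ½ ln(1.00862) = 0.004293.
Need α^N ≥ 1.62 ⇒ N ≥ ln(1.62) / ln α = 0.4824 / 0.004293 = 112.36.
Rounding up, N = 113 stages.

113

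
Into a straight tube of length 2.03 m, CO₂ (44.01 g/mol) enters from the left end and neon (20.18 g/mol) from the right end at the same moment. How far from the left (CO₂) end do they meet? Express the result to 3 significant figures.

Distances travelled in equal time are proportional to diffusion rates, so d_CO₂/d_Ne = √(M_Ne/M_CO₂) = √(20.18/44.01) = 0.6772.
With d_CO₂ + d_Ne = 2.03 m, d_Ne = 2.03/(1 + 0.6772) = 1.210 m.
d_CO₂ = 2.03 − 1.210 = 0.820 m.

0.820 m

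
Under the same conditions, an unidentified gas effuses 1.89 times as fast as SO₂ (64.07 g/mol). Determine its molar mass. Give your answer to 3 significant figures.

Since effusion rate ∝ 1/√M, rate_X/rate_SO₂ = √(M_SO₂/M_X).
1.89 = √(64.07/M_X)
M_X = 64.07 / 1.89² = 64.07 / 3.572 = 17.9 g/mol

17.9 g/mol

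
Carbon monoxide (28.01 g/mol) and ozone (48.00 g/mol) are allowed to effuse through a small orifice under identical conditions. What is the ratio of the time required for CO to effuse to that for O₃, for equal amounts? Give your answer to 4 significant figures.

Graham's law gives t_CO/t_O₃ = √(M_CO/M_O₃) = √(28.01/48.00) = √0.5835 = 0.7639.

0.7639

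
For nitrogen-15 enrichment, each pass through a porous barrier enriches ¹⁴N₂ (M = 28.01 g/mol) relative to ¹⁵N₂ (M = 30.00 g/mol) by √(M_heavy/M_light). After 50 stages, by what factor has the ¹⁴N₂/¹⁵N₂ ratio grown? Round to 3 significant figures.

The single-stage factor is √(M_heavy/M_light), so 50 stages give [√(30.00/28.01)]^50 = (30.00/28.01)^(50/2).
= 1.07105^25 = 5.56.

5.56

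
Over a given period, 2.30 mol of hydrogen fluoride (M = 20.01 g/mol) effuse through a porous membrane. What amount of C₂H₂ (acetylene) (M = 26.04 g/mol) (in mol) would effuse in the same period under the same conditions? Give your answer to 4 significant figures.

2.016 mol

Since effusion rate ∝ 1/√M, rate_C₂H₂/rate_HF = √(M_HF/M_C₂H₂) = √(20.01/26.04) = √0.7684 = 0.8766.
So the amount for C₂H₂ is 2.30 × 0.8766 = 2.016 mol.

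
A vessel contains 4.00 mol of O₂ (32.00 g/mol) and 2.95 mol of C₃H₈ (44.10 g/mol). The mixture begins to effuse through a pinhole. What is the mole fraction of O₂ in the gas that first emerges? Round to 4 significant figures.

Rate_i ∝ x_i/√M_i (Graham's law weighted by mole fraction), so the effusate composition follows n_i/√M_i.
So x_O₂ in the escaping gas = (n_O₂/√M_O₂) / Σ(n_i/√M_i)
= (4.00/√32.00) / (4.00/√32.00 + 2.95/√44.10) = 0.7071/(0.7071 + 0.4442) = 0.6142.

0.6142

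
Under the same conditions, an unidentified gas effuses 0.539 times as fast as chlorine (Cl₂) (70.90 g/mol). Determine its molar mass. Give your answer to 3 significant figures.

244 g/mol

Graham's law gives rate_X/rate_Cl₂ = √(M_Cl₂/M_X).
0.539 = √(70.90/M_X)
M_X = 70.90 / 0.539² = 70.90 / 0.2905 = 244 g/mol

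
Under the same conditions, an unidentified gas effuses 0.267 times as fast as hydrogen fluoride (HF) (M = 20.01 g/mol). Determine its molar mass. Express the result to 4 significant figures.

280.7 g/mol

Since effusion rate ∝ 1/√M, rate_X/rate_HF = √(M_HF/M_X).
0.267 = √(20.01/M_X)
M_X = 20.01 / 0.267² = 20.01 / 0.07129 = 280.7 g/mol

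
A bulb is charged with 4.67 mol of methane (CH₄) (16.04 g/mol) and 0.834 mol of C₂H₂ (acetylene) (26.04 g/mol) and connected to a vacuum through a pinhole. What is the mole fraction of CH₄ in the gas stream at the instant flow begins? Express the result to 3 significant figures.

0.877

Rate_i ∝ x_i/√M_i (Graham's law weighted by mole fraction), so the effusate composition follows n_i/√M_i.
Mole fraction of CH₄ in the effusate = (n_CH₄/√M_CH₄) / (n_CH₄/√M_CH₄ + n_C₂H₂/√M_C₂H₂)
= (4.67/√16.04) / (4.67/√16.04 + 0.834/√26.04) = 1.166/(1.166 + 0.1634) = 0.877.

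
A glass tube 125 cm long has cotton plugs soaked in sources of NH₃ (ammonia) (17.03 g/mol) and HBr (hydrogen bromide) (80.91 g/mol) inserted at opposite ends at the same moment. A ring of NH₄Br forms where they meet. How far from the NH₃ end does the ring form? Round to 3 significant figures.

85.7 cm

The fronts meet when d_NH₃ + d_HBr = L with d_NH₃/d_HBr = √(M_HBr/M_NH₃) (Graham's law). Here √(M_HBr/M_NH₃) = √(80.91/17.03) = 2.180.
With d_NH₃ + d_HBr = 125 cm, d_HBr = 125/(1 + 2.180) = 39.31 cm.
d_NH₃ = 125 − 39.31 = 85.7 cm.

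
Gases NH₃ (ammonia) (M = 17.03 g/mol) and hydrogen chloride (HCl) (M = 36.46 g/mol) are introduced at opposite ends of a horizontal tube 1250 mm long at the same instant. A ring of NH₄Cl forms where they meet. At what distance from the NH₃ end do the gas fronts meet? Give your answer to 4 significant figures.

742.5 mm

The fronts meet when d_NH₃ + d_HCl = L with d_NH₃/d_HCl = √(M_HCl/M_NH₃) (Graham's law). Here √(M_HCl/M_NH₃) = √(36.46/17.03) = 1.463.
With d_NH₃ + d_HCl = 1250 mm, d_HCl = 1250/(1 + 1.463) = 507.5 mm.
d_NH₃ = 1250 − 507.5 = 742.5 mm.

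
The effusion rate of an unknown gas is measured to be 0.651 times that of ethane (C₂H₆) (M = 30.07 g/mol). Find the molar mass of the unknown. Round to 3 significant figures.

Graham's law gives rate_X/rate_C₂H₆ = √(M_C₂H₆/M_X).
0.651 = √(30.07/M_X)
M_X = 30.07 / 0.651² = 30.07 / 0.4238 = 71.0 g/mol

71.0 g/mol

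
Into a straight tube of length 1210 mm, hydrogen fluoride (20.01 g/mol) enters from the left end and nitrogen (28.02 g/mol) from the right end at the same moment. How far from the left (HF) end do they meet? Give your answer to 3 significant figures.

656 mm

The fronts meet when d_HF + d_N₂ = L with d_HF/d_N₂ = √(M_N₂/M_HF) (Graham's law). Here √(M_N₂/M_HF) = √(28.02/20.01) = 1.183.
With d_HF + d_N₂ = 1210 mm, d_N₂ = 1210/(1 + 1.183) = 554.2 mm.
d_HF = 1210 − 554.2 = 656 mm.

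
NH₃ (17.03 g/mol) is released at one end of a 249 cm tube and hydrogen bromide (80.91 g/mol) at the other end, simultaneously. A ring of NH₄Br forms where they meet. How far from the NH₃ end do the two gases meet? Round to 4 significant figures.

170.7 cm

The fronts meet when d_NH₃ + d_HBr = L with d_NH₃/d_HBr = √(M_HBr/M_NH₃) (Graham's law). Here √(M_HBr/M_NH₃) = √(80.91/17.03) = 2.180.
With d_NH₃ + d_HBr = 249 cm, d_HBr = 249/(1 + 2.180) = 78.31 cm.
d_NH₃ = 249 − 78.31 = 170.7 cm.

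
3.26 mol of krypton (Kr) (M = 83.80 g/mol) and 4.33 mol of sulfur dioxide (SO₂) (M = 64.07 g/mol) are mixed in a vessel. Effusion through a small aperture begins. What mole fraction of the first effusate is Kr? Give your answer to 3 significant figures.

Rate_i ∝ x_i/√M_i (Graham's law weighted by mole fraction), so the effusate composition follows n_i/√M_i.
Mole fraction of Kr in the effusate = (n_Kr/√M_Kr) / (n_Kr/√M_Kr + n_SO₂/√M_SO₂)
= (3.26/√83.80) / (3.26/√83.80 + 4.33/√64.07) = 0.3561/(0.3561 + 0.5410) = 0.397.

0.397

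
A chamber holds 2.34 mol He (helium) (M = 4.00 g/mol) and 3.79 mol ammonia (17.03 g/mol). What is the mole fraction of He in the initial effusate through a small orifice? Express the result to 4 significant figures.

Each component's effusion rate ∝ (its partial pressure)·(1/√M) ∝ n_i/√M_i.
Mole fraction of He in the effusate = (n_He/√M_He) / (n_He/√M_He + n_NH₃/√M_NH₃)
= (2.34/√4.00) / (2.34/√4.00 + 3.79/√17.03) = 1.170/(1.170 + 0.9184) = 0.5602.

0.5602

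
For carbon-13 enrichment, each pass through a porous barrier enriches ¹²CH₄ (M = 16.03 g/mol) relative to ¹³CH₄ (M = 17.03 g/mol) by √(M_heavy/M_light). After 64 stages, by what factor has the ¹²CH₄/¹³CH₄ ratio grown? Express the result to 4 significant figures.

6.934

Each stage multiplies the ratio by α = √(17.03/16.03), so after 64 stages the overall factor is α^64 = (17.03/16.03)^(64/2).
= 1.06238^32 = 6.934.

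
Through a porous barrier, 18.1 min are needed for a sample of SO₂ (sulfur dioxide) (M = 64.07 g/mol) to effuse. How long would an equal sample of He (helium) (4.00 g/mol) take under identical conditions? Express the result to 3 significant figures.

4.52 min

Using Graham's law: t_He/t_SO₂ = √(M_He/M_SO₂) = √(4.00/64.07) = √0.06243 = 0.2499.
So the time for He is 18.1 × 0.2499 = 4.52 min.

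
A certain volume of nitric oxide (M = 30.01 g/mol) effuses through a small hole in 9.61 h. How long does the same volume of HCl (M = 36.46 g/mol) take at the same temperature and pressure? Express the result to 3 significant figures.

Using Graham's law: t_HCl/t_NO = √(M_HCl/M_NO) = √(36.46/30.01) = √1.215 = 1.102.
So the time for HCl is 9.61 × 1.102 = 10.6 h.

10.6 h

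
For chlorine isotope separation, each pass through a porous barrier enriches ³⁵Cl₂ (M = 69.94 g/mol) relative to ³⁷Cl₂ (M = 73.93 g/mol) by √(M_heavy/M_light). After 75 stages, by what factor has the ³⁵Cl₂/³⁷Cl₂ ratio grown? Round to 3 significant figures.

The single-stage factor is √(M_heavy/M_light), so 75 stages give [√(73.93/69.94)]^75 = (73.93/69.94)^(75/2).
= 1.05705^(75/2) = 8.01.

8.01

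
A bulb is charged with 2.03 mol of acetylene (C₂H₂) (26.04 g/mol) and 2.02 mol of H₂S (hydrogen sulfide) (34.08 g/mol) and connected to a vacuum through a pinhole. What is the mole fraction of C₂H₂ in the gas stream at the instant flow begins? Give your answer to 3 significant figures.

0.535

The effusion rate of species i is ∝ p_i/√M_i ∝ n_i/√M_i.
Mole fraction of C₂H₂ in the effusate = (n_C₂H₂/√M_C₂H₂) / (n_C₂H₂/√M_C₂H₂ + n_H₂S/√M_H₂S)
= (2.03/√26.04) / (2.03/√26.04 + 2.02/√34.08) = 0.3978/(0.3978 + 0.3460) = 0.535.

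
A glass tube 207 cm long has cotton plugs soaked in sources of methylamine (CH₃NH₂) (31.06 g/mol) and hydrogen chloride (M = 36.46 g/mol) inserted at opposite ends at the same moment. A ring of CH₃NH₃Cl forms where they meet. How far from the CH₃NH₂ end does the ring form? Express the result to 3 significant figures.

Distances travelled in equal time are proportional to diffusion rates, so d_CH₃NH₂/d_HCl = √(M_HCl/M_CH₃NH₂) = √(36.46/31.06) = 1.083.
With d_CH₃NH₂ + d_HCl = 207 cm, d_HCl = 207/(1 + 1.083) = 99.35 cm.
d_CH₃NH₂ = 207 − 99.35 = 108 cm.

108 cm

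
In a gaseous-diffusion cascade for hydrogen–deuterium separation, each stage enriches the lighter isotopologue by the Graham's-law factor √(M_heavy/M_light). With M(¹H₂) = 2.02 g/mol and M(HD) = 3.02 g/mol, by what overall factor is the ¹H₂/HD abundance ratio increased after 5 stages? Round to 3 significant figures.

2.73

After 5 stages the ratio has grown by (√(3.02/2.02))^5 = (3.02/2.02)^(5/2).
= 1.49505^(5/2) = 2.73.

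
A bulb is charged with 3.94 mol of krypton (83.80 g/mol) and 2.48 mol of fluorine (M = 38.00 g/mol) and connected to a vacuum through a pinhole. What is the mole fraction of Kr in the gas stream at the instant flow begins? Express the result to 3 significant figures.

0.517

Each component's effusion rate ∝ (its partial pressure)·(1/√M) ∝ n_i/√M_i.
So x_Kr in the escaping gas = (n_Kr/√M_Kr) / Σ(n_i/√M_i)
= (3.94/√83.80) / (3.94/√83.80 + 2.48/√38.00) = 0.4304/(0.4304 + 0.4023) = 0.517.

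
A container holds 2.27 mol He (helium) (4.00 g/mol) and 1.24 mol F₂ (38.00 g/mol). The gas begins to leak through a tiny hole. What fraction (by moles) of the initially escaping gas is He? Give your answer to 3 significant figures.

Effusion rate of each component ∝ n_i/√M_i (partial pressure × 1/√M).
So x_He in the escaping gas = (n_He/√M_He) / Σ(n_i/√M_i)
= (2.27/√4.00) / (2.27/√4.00 + 1.24/√38.00) = 1.135/(1.135 + 0.2012) = 0.849.

0.849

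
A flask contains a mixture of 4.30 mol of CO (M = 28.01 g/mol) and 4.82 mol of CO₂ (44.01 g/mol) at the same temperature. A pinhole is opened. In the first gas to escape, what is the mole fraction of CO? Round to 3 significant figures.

The effusion rate of species i is ∝ p_i/√M_i ∝ n_i/√M_i.
x_CO(eff) = (n_CO/√M_CO) / (n_CO/√M_CO + n_CO₂/√M_CO₂)
= (4.30/√28.01) / (4.30/√28.01 + 4.82/√44.01) = 0.8125/(0.8125 + 0.7266) = 0.528.

0.528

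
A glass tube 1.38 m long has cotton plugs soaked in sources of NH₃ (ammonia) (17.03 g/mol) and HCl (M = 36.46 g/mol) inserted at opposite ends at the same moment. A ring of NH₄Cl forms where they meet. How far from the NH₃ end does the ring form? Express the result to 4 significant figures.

Graham's law gives d_NH₃/d_HCl = rate_NH₃/rate_HCl = √(M_HCl/M_NH₃) = √(36.46/17.03) = 1.463.
With d_NH₃ + d_HCl = 1.38 m, d_HCl = 1.38/(1 + 1.463) = 0.5602 m.
d_NH₃ = 1.38 − 0.5602 = 0.8198 m.

0.8198 m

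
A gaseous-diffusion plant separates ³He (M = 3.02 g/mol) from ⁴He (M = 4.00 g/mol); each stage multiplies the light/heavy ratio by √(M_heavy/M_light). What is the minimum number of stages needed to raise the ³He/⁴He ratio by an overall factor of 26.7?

Per stage α = (4.00/3.02)^(1/2) = 1.32450^0.5, giving ln α = 0.1405.
Need α^N ≥ 26.7 ⇒ N ≥ ln(26.7) / ln α = 3.285 / 0.1405 = 23.38.
So at least 24 stages are needed.

24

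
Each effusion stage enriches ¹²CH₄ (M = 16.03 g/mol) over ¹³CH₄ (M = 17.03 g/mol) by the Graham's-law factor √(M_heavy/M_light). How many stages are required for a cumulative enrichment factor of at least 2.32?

28

Single-stage factor α = √(17.03/16.03), so ln α = ½ ln(1.06238) = 0.03026.
Need α^N ≥ 2.32 ⇒ N ≥ ln(2.32) / ln α = 0.8416 / 0.03026 = 27.81.
Rounding up, N = 28 stages.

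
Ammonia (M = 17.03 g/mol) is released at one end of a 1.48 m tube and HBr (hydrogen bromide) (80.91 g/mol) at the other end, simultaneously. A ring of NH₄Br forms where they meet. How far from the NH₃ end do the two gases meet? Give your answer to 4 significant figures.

1.015 m

Distances travelled in equal time are proportional to diffusion rates, so d_NH₃/d_HBr = √(M_HBr/M_NH₃) = √(80.91/17.03) = 2.180.
With d_NH₃ + d_HBr = 1.48 m, d_HBr = 1.48/(1 + 2.180) = 0.4655 m.
d_NH₃ = 1.48 − 0.4655 = 1.015 m.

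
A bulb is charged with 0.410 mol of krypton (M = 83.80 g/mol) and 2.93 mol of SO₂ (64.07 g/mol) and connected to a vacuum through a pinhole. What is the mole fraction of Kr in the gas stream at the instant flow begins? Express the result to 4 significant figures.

Rate_i ∝ x_i/√M_i (Graham's law weighted by mole fraction), so the effusate composition follows n_i/√M_i.
Mole fraction of Kr in the effusate = (n_Kr/√M_Kr) / (n_Kr/√M_Kr + n_SO₂/√M_SO₂)
= (0.410/√83.80) / (0.410/√83.80 + 2.93/√64.07) = 0.04479/(0.04479 + 0.3660) = 0.1090.

0.1090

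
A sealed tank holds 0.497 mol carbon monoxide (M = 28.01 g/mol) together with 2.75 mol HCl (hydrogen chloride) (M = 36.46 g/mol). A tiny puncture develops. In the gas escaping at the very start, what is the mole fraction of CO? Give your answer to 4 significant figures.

0.1709

The effusion rate of species i is ∝ p_i/√M_i ∝ n_i/√M_i.
Mole fraction of CO in the effusate = (n_CO/√M_CO) / (n_CO/√M_CO + n_HCl/√M_HCl)
= (0.497/√28.01) / (0.497/√28.01 + 2.75/√36.46) = 0.09391/(0.09391 + 0.4554) = 0.1709.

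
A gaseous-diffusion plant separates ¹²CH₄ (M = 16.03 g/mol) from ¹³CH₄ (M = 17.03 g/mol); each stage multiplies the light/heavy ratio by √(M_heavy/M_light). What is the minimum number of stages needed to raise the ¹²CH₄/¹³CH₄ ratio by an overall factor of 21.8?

Single-stage factor α = √(17.03/16.03), so ln α = ½ ln(1.06238) = 0.03026.
Need α^N ≥ 21.8 ⇒ N ≥ ln(21.8) / ln α = 3.082 / 0.03026 = 101.86.
Rounding up, N = 102 stages.

102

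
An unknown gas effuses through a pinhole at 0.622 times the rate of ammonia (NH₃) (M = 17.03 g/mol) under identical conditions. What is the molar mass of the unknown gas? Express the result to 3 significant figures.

44.0 g/mol

Since effusion rate ∝ 1/√M, rate_X/rate_NH₃ = √(M_NH₃/M_X).
0.622 = √(17.03/M_X)
M_X = 17.03 / 0.622² = 17.03 / 0.3869 = 44.0 g/mol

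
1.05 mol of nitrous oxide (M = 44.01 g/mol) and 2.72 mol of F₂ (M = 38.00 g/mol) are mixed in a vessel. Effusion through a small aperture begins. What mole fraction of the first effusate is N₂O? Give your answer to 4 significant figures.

0.2640

Each component's effusion rate ∝ (its partial pressure)·(1/√M) ∝ n_i/√M_i.
x_N₂O(eff) = (n_N₂O/√M_N₂O) / (n_N₂O/√M_N₂O + n_F₂/√M_F₂)
= (1.05/√44.01) / (1.05/√44.01 + 2.72/√38.00) = 0.1583/(0.1583 + 0.4412) = 0.2640.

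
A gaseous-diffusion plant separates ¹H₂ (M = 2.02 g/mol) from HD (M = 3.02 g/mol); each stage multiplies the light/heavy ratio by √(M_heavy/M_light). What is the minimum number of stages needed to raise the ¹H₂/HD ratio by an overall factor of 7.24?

10

With α = √(3.02/2.02) per stage, ln α = ½ ln(1.49505) = 0.2011.
Need α^N ≥ 7.24 ⇒ N ≥ ln(7.24) / ln α = 1.980 / 0.2011 = 9.84.
So at least 10 stages are needed.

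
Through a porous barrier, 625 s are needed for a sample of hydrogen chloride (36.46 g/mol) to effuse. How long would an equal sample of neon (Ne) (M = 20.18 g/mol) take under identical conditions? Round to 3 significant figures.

465 s

By Graham's law, t_Ne/t_HCl = √(M_Ne/M_HCl) = √(20.18/36.46) = √0.5535 = 0.7440.
So the time for Ne is 625 × 0.7440 = 465 s.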